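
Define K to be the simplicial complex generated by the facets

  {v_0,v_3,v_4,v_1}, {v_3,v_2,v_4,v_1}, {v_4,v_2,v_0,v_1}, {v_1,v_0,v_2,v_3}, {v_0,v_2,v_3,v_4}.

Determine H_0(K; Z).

K has 5 vertices, 10 edges, 10 triangles, 5 3-simplices.
rank ∂_0 = 0, rank ∂_1 = 4 ⇒ b_0 = 5 − 0 − 4 = 1; all invariant factors of ∂_1 are 1 so no torsion. So H_0 = Z.

H_0 ≅ Z.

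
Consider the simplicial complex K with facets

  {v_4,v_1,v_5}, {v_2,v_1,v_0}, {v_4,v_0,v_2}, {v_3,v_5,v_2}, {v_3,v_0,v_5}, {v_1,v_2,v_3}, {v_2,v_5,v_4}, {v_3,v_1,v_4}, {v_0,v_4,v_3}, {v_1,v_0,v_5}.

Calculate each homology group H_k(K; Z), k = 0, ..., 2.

H_0 = Z,  H_1 = Z_2,  H_2 = 0.

Take the total order v_0 < v_1 < v_2 < v_3 < v_4 < v_5 on the vertex set. Then K (dimension 2) consists of the simplices:

  0-simplices (6): [v_0], [v_1], [v_2], [v_3], [v_4], [v_5]
  1-simplices (15): (15 of them)
  2-simplices (10): [v_0,v_1,v_2], [v_0,v_1,v_5], [v_0,v_2,v_4], [v_0,v_3,v_4], [v_0,v_3,v_5], [v_1,v_2,v_3], [v_1,v_3,v_4], [v_1,v_4,v_5], [v_2,v_3,v_5], [v_2,v_4,v_5]

Hence C_0 ≅ Z^6, C_1 ≅ Z^15, C_2 ≅ Z^10.

∂_1: C_1 → C_0 is given by ∂[p,q] = [q] − [p].
As a 6×15 matrix over Z this has rank 5, with invariant factors (1,1,1,1,1).

The boundary map ∂_2: C_2 → C_1 maps a triangle to the signed sum of its edges. For instance
  ∂[v_2,v_3,v_5] = [v_3,v_5] − [v_2,v_5] + [v_2,v_3],
  ∂[v_0,v_3,v_5] = [v_3,v_5] − [v_0,v_5] + [v_0,v_3].
As a 15×10 matrix over Z this has rank 10, with invariant factors (1,1,1,1,1,1,1,1,1,2).

Reading off H_k = ker ∂_k / im ∂_{k+1}:

  H_0: rank C_0 − rank ∂_1 = 6 − 5 = 1, and the invariant factors of ∂_1 are all 1, so H_0 = Z.
  H_1: rank ker ∂_1 − rank ∂_2 = (15 − 5) − 10 = 0, and ∂_2 has invariant factor 2 > 1, so H_1 = Z_2.
  H_2: rank ker ∂_2 − rank ∂_3 = (10 − 10) − 0 = 0, and there is no ∂_3, so H_2 = 0.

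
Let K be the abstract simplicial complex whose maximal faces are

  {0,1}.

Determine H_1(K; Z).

Order the vertices as 0 < 1. Listing each simplex with vertices in this order, K has dimension 1 with simplices:

  0-simplices (2): [0], [1]
  1-simplices (1): [0,1]

giving chain groups C_0 ≅ Z^2, C_1 ≅ Z^1.

Boundary ∂_1: C_1 → C_0 sends each edge [p,q] (with p < q) to q − p.
As a 2×1 matrix over Z this has rank 1, with invariant factors (1).

Reading off H_k = ker ∂_k / im ∂_{k+1}:

  H_1: rank ker ∂_1 − rank ∂_2 = (1 − 1) − 0 = 0, and there is no ∂_2, so H_1 = 0.

(K is a triangulation of the 1-simplex.)

H_1 ≅ 0.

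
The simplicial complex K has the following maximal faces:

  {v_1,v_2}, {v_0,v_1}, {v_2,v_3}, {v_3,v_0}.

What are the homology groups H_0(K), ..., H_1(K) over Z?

H_0 ≅ Z,  H_1 ≅ Z.

Order the vertices as v_0 < v_1 < v_2 < v_3. Listing each simplex with vertices in this order, K has dimension 1 with simplices:

  0-simplices (4): [v_0], [v_1], [v_2], [v_3]
  1-simplices (4): [v_0,v_1], [v_0,v_3], [v_1,v_2], [v_2,v_3]

Hence C_0 ≅ Z^4, C_1 ≅ Z^4.

Boundary ∂_1: C_1 → C_0 is given by ∂[p,q] = [q] − [p].
The 4×4 boundary matrix has rank 3 and Smith normal form diag(1,1,1).

Computing H_k = (kernel of ∂_k) / (image of ∂_{k+1}):

  H_0: rank C_0 − rank ∂_1 = 4 − 3 = 1, and the invariant factors of ∂_1 are all 1, so H_0 ≅ Z.
  H_1: rank ker ∂_1 − rank ∂_2 = (4 − 3) − 0 = 1, and there is no ∂_2, so H_1 ≅ Z.

As a check, the Euler characteristic is 4 − 4 = 0, which agrees with 1 − 1 = 0.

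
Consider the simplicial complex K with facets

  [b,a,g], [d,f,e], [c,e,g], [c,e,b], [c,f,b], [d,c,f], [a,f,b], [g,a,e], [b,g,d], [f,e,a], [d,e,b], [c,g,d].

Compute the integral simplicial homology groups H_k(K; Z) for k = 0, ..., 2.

H_0 ≅ Z,  H_1 ≅ Z_2,  H_2 = 0.

We work with the vertex ordering a < b < c < d < e < f < g. The simplices of K, each written with vertices in increasing order, are:

  0-simplices (7): a, b, c, d, e, f, g
  1-simplices (18): ab, ae, af, ag, bc, bd, be, bf, bg, cd, ce, cf, cg, de, df, dg, ef, eg
  2-simplices (12): abf, abg, aef, aeg, bce, bcf, bde, bdg, cdf, cdg, ceg, def

so the chain groups are C_0 ≅ Z^7, C_1 ≅ Z^18, C_2 ≅ Z^12.

Boundary ∂_1: C_1 → C_0 is given by ∂[p,q] = [q] − [p]. For instance
  ∂bg = g − b.
As a 7×18 matrix over Z this has rank 6, with invariant factors (1,1,1,1,1,1).

The boundary map ∂_2: C_2 → C_1 sends each 2-simplex [p,q,r] to [q,r] − [p,r] + [p,q]. For instance
  ∂bcf = cf − bf + bc,
  ∂def = ef − df + de.
The resulting 18×12 matrix has rank 12, and its Smith normal form has invariant factors (1,1,1,1,1,1,1,1,1,1,1,2).

Reading off H_k = ker ∂_k / im ∂_{k+1}:

  H_0: rank C_0 − rank ∂_1 = 7 − 6 = 1, and the invariant factors of ∂_1 are all 1, so H_0 ≅ Z.
  H_1: rank ker ∂_1 − rank ∂_2 = (18 − 6) − 12 = 0, and ∂_2 has invariant factor 2 > 1, so H_1 ≅ Z_2.
  H_2: rank ker ∂_2 − rank ∂_3 = (12 − 12) − 0 = 0, and there is no ∂_3, so H_2 ≅ 0.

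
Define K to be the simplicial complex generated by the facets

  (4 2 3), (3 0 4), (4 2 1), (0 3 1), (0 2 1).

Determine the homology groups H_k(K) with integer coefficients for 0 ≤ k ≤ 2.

H_0 = Z,  H_1 = Z,  H_2 = 0.

K has 5 vertices, 10 edges, 5 triangles.
rank ∂_0 = 0, rank ∂_1 = 4 ⇒ b_0 = 5 − 0 − 4 = 1; all invariant factors of ∂_1 are 1 so no torsion. So H_0 ≅ Z.
rank ∂_1 = 4, rank ∂_2 = 5 ⇒ b_1 = 10 − 4 − 5 = 1; all invariant factors of ∂_2 are 1 so no torsion. So H_1 ≅ Z.
rank ∂_2 = 5, rank ∂_3 = 0 ⇒ b_2 = 5 − 5 − 0 = 0. So H_2 ≅ 0.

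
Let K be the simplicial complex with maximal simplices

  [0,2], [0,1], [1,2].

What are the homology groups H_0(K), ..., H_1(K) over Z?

Take the total order 0 < 1 < 2 on the vertex set. Then K (dimension 1) consists of the simplices:

  0-simplices (3): [0], [1], [2]
  1-simplices (3): [0,1], [0,2], [1,2]

giving chain groups C_0 ≅ Z^3, C_1 ≅ Z^3.

Boundary ∂_1: C_1 → C_0 sends each edge [p,q] (with p < q) to q − p. For instance
  ∂[0,1] = [1] − [0].
The 3×3 boundary matrix has rank 2 and Smith normal form diag(1,1).

Reading off H_k = ker ∂_k / im ∂_{k+1}:

  H_0: rank C_0 − rank ∂_1 = 3 − 2 = 1, and the invariant factors of ∂_1 are all 1, so H_0 = Z.
  H_1: rank ker ∂_1 − rank ∂_2 = (3 − 2) − 0 = 1, and there is no ∂_2, so H_1 = Z.

H_0 ≅ Z,  H_1 ≅ Z.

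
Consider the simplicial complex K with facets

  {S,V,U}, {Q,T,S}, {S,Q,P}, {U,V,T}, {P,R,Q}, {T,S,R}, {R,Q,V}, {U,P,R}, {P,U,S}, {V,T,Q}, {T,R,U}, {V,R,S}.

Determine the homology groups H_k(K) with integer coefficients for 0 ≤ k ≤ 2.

Order the vertices as P < Q < R < S < T < U < V. Listing each simplex with vertices in this order, K has dimension 2 with simplices:

  0-simplices (7): P, Q, R, S, T, U, V
  1-simplices (18): PQ, PR, PS, PU, QR, QS, QT, QV, RS, RT, RU, RV, ST, SU, SV, TU, TV, UV
  2-simplices (12): PQR, PQS, PRU, PSU, QRV, QST, QTV, RST, RSV, RTU, SUV, TUV

Hence C_0 ≅ Z^7, C_1 ≅ Z^18, C_2 ≅ Z^12.

The boundary map ∂_1: C_1 → C_0 sends each edge [p,q] (with p < q) to q − p. For instance
  ∂QV = V − Q.
As a 7×18 matrix over Z this has rank 6, with invariant factors (1,1,1,1,1,1).

∂_2: C_2 → C_1 acts by ∂[p,q,r] = [q,r] − [p,r] + [p,q]. For instance
  ∂QRV = RV − QV + QR,
  ∂PQR = QR − PR + PQ.
The 18×12 boundary matrix has rank 12 and Smith normal form diag(1,1,1,1,1,1,1,1,1,1,1,2).

Computing H_k = (kernel of ∂_k) / (image of ∂_{k+1}):

  H_0: rank C_0 − rank ∂_1 = 7 − 6 = 1, and the invariant factors of ∂_1 are all 1, so H_0 ≅ Z.
  H_1: rank ker ∂_1 − rank ∂_2 = (18 − 6) − 12 = 0, and ∂_2 has invariant factor 2 > 1, so H_1 ≅ Z/2.
  H_2: rank ker ∂_2 − rank ∂_3 = (12 − 12) − 0 = 0, and there is no ∂_3, so H_2 ≅ 0.

H_0 ≅ Z,  H_1 ≅ Z/2,  H_2 = 0.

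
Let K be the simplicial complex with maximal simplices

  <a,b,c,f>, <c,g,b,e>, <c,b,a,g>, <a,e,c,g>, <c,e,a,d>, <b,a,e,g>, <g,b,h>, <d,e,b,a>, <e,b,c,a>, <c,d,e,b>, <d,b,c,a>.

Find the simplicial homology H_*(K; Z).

H_0 ≅ Z,  H_1 = 0,  H_2 = 0,  H_3 ≅ Z^2.

We work with the vertex ordering a < b < c < d < e < f < g < h. The simplices of K, each written with vertices in increasing order, are:

  0-simplices (8): a, b, c, d, e, f, g, h
  1-simplices (19): ab, ac, ad, ae, af, ag, bc, bd, be, bf, bg, bh, cd, ce, cf, cg, de, eg, gh
  2-simplices (20): abc, abd, abe, abf, abg, acd, ace, acf, acg, ade, aeg, bcd, bce, bcf, bcg, bde, beg, bgh, cde, ceg
  3-simplices (10): abcd, abce, abcf, abcg, abde, abeg, acde, aceg, bcde, bceg

Hence C_0 ≅ Z^8, C_1 ≅ Z^19, C_2 ≅ Z^20, C_3 ≅ Z^10.

The boundary map ∂_1: C_1 → C_0 sends each edge [p,q] (with p < q) to q − p.
As a 8×19 matrix over Z this has rank 7, with invariant factors (1,1,1,1,1,1,1).

The boundary map ∂_2: C_2 → C_1 acts by ∂[p,q,r] = [q,r] − [p,r] + [p,q]. For instance
  ∂bcd = cd − bd + bc,
  ∂bcg = cg − bg + bc.
This gives a 19×20 integer matrix of rank 12; reducing to Smith normal form yields diagonal entries (1,1,1,1,1,1,1,1,1,1,1,1).

∂_3: C_3 → C_2 sends each 3-simplex σ to the alternating sum Σ_i (−1)^i (σ with its i-th vertex removed). For instance
  ∂abcd = bcd − acd + abd − abc,
  ∂bceg = ceg − beg + bcg − bce.
The 20×10 boundary matrix has rank 8 and Smith normal form diag(1,1,1,1,1,1,1,1).

Computing H_k = (kernel of ∂_k) / (image of ∂_{k+1}):

  H_0: rank C_0 − rank ∂_1 = 8 − 7 = 1, and the invariant factors of ∂_1 are all 1, so H_0 = Z.
  H_1: rank ker ∂_1 − rank ∂_2 = (19 − 7) − 12 = 0, and the invariant factors of ∂_2 are all 1, so H_1 = 0.
  H_2: rank ker ∂_2 − rank ∂_3 = (20 − 12) − 8 = 0, and the invariant factors of ∂_3 are all 1, so H_2 = 0.
  H_3: rank ker ∂_3 − rank ∂_4 = (10 − 8) − 0 = 2, and there is no ∂_4, so H_3 = Z^2.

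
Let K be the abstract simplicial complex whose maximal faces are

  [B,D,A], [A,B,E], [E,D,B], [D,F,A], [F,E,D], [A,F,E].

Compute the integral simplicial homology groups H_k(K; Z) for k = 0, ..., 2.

Order the vertices as A < B < D < E < F. Listing each simplex with vertices in this order, K has dimension 2 with simplices:

  0-simplices (5): A, B, D, E, F
  1-simplices (9): AB, AD, AE, AF, BD, BE, DE, DF, EF
  2-simplices (6): ABD, ABE, ADF, AEF, BDE, DEF

Hence C_0 ≅ Z^5, C_1 ≅ Z^9, C_2 ≅ Z^6.

∂_1: C_1 → C_0 sends each edge [p,q] (with p < q) to q − p. For instance
  ∂EF = F − E.
The resulting 5×9 matrix has rank 4, and its Smith normal form has invariant factors (1,1,1,1).

The boundary map ∂_2: C_2 → C_1 acts by ∂[p,q,r] = [q,r] − [p,r] + [p,q]. For instance
  ∂BDE = DE − BE + BD,
  ∂ABE = BE − AE + AB.
The 9×6 boundary matrix has rank 5 and Smith normal form diag(1,1,1,1,1).

From H_k ≅ ker(∂_k) / im(∂_{k+1}) we obtain:

  H_0: rank C_0 − rank ∂_1 = 5 − 4 = 1, and the invariant factors of ∂_1 are all 1, so H_0 = Z.
  H_1: rank ker ∂_1 − rank ∂_2 = (9 − 4) − 5 = 0, and the invariant factors of ∂_2 are all 1, so H_1 = 0.
  H_2: rank ker ∂_2 − rank ∂_3 = (6 − 5) − 0 = 1, and there is no ∂_3, so H_2 = Z.

As a check, the Euler characteristic is 5 − 9 + 6 = 2, which agrees with 1 − 0 + 1 = 2.
(K is a triangulation of the 2-sphere S^2.)

H_0 ≅ Z,  H_1 = 0,  H_2 ≅ Z.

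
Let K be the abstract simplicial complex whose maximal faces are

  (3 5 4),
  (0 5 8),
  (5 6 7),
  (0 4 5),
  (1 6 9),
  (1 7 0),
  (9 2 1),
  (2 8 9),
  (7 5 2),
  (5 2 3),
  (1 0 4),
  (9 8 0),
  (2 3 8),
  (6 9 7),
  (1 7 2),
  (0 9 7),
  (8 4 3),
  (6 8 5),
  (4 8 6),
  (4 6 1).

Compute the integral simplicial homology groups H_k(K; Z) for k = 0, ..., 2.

H_0 ≅ Z,  H_1 ≅ Z ⊕ Z/2Z,  H_2 = 0.

Take the total order 0 < 1 < 2 < 3 < 4 < 5 < 6 < 7 < 8 < 9 on the vertex set. Then K (dimension 2) consists of the simplices:

  0-simplices (10): [0], [1], [2], [3], [4], [5], [6], [7], [8], [9]
  1-simplices (30): (30 of them)
  2-simplices (20): (20 of them)

giving chain groups C_0 ≅ Z^10, C_1 ≅ Z^30, C_2 ≅ Z^20.

The boundary map ∂_1: C_1 → C_0 sends each edge [p,q] (with p < q) to q − p. For instance
  ∂[5,6] = [6] − [5].
As a 10×30 matrix over Z this has rank 9, with invariant factors (1,1,1,1,1,1,1,1,1).

Boundary ∂_2: C_2 → C_1 sends each 2-simplex [p,q,r] to [q,r] − [p,r] + [p,q]. For instance
  ∂[3,4,8] = [4,8] − [3,8] + [3,4],
  ∂[5,6,8] = [6,8] − [5,8] + [5,6].
The resulting 30×20 matrix has rank 20, and its Smith normal form has invariant factors (1,1,1,1,1,1,1,1,1,1,1,1,1,1,1,1,1,1,1,2).

From H_k ≅ ker(∂_k) / im(∂_{k+1}) we obtain:

  H_0: rank C_0 − rank ∂_1 = 10 − 9 = 1, and the invariant factors of ∂_1 are all 1, so H_0 = Z.
  H_1: rank ker ∂_1 − rank ∂_2 = (30 − 9) − 20 = 1, and ∂_2 has invariant factor 2 > 1, so H_1 = Z ⊕ Z/2Z.
  H_2: rank ker ∂_2 − rank ∂_3 = (20 − 20) − 0 = 0, and there is no ∂_3, so H_2 = 0.

As a check, the Euler characteristic is 10 − 30 + 20 = 0, which agrees with 1 − 1 + 0 = 0.
(K is a triangulation of the Klein bottle.)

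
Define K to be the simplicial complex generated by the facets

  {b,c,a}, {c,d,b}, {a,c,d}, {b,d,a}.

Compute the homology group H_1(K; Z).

K has 4 vertices, 6 edges, 4 triangles.
rank ∂_1 = 3, rank ∂_2 = 3 ⇒ b_1 = 6 − 3 − 3 = 0; all invariant factors of ∂_2 are 1 so no torsion. So H_1 ≅ 0.

H_1 ≅ 0.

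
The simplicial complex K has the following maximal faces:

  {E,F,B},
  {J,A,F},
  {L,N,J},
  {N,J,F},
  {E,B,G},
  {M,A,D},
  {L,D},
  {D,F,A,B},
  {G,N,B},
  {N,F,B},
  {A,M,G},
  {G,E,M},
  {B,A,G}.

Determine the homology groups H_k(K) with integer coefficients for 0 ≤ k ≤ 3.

H_0 ≅ Z,  H_1 ≅ Z,  H_2 = 0,  H_3 = 0.

Take the total order A < B < D < E < F < G < J < L < M < N on the vertex set. Then K (dimension 3) consists of the simplices:

  0-simplices (10): A, B, D, E, F, G, J, L, M, N
  1-simplices (24): AB, AD, AF, AG, AJ, AM, BD, BE, BF, BG, BN, DF, DL, DM, EF, EG, EM, FJ, FN, GM, GN, JL, JN, LN
  2-simplices (15): ABD, ABF, ABG, ADF, ADM, AFJ, AGM, BDF, BEF, BEG, BFN, BGN, EGM, FJN, JLN
  3-simplices (1): ABDF

so the chain groups are C_0 ≅ Z^10, C_1 ≅ Z^24, C_2 ≅ Z^15, C_3 ≅ Z^1.

The boundary map ∂_1: C_1 → C_0 maps an edge to its endpoints' difference, ∂[p,q] = q − p. For instance
  ∂AB = B − A.
The 10×24 boundary matrix has rank 9 and Smith normal form diag(1,1,1,1,1,1,1,1,1).

∂_2: C_2 → C_1 maps a triangle to the signed sum of its edges. For instance
  ∂ADF = DF − AF + AD,
  ∂BGN = GN − BN + BG.
The resulting 24×15 matrix has rank 14, and its Smith normal form has invariant factors (1,1,1,1,1,1,1,1,1,1,1,1,1,1).

∂_3: C_3 → C_2 sends each 3-simplex σ to the alternating sum Σ_i (−1)^i (σ with its i-th vertex removed). For instance
  ∂ABDF = BDF − ADF + ABF − ABD.
This gives a 15×1 integer matrix of rank 1; reducing to Smith normal form yields diagonal entries (1).

Now H_k = ker ∂_k / im ∂_{k+1}, so:

  H_0: rank C_0 − rank ∂_1 = 10 − 9 = 1, and the invariant factors of ∂_1 are all 1, so H_0 = Z.
  H_1: rank ker ∂_1 − rank ∂_2 = (24 − 9) − 14 = 1, and the invariant factors of ∂_2 are all 1, so H_1 = Z.
  H_2: rank ker ∂_2 − rank ∂_3 = (15 − 14) − 1 = 0, and the invariant factors of ∂_3 are all 1, so H_2 = 0.
  H_3: rank ker ∂_3 − rank ∂_4 = (1 − 1) − 0 = 0, and there is no ∂_4, so H_3 = 0.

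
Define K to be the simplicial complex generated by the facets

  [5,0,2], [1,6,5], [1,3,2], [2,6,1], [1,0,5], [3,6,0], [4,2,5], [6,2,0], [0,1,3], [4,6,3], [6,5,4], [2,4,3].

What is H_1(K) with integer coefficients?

H_1 = Z/2.

We work with the vertex ordering 0 < 1 < 2 < 3 < 4 < 5 < 6. The simplices of K, each written with vertices in increasing order, are:

  0-simplices (7): [0], [1], [2], [3], [4], [5], [6]
  1-simplices (18): [0,1], [0,2], [0,3], [0,5], [0,6], [1,2], [1,3], [1,5], [1,6], [2,3], [2,4], [2,5], [2,6], [3,4], [3,6], [4,5], [4,6], [5,6]
  2-simplices (12): [0,1,3], [0,1,5], [0,2,5], [0,2,6], [0,3,6], [1,2,3], [1,2,6], [1,5,6], [2,3,4], [2,4,5], [3,4,6], [4,5,6]

giving chain groups C_0 ≅ Z^7, C_1 ≅ Z^18, C_2 ≅ Z^12.

The boundary map ∂_1: C_1 → C_0 is given by ∂[p,q] = [q] − [p].
As a 7×18 matrix over Z this has rank 6, with invariant factors (1,1,1,1,1,1).

∂_2: C_2 → C_1 acts by ∂[p,q,r] = [q,r] − [p,r] + [p,q]. For instance
  ∂[0,1,3] = [1,3] − [0,3] + [0,1],
  ∂[2,3,4] = [3,4] − [2,4] + [2,3].
The 18×12 boundary matrix has rank 12 and Smith normal form diag(1,1,1,1,1,1,1,1,1,1,1,2).

Reading off H_k = ker ∂_k / im ∂_{k+1}:

  H_1: rank ker ∂_1 − rank ∂_2 = (18 − 6) − 12 = 0, and ∂_2 has invariant factor 2 > 1, so H_1 = Z/2.

(K is a triangulation of the real projective plane RP^2.)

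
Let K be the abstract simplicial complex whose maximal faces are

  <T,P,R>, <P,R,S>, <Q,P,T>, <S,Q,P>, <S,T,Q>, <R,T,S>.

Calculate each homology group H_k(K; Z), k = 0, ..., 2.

Fix the vertex order P < Q < R < S < T and write every simplex with vertices in increasing order. Then dim K = 2 and the simplices of K are:

  0-simplices (5): P, Q, R, S, T
  1-simplices (9): PQ, PR, PS, PT, QS, QT, RS, RT, ST
  2-simplices (6): PQS, PQT, PRS, PRT, QST, RST

Hence C_0 ≅ Z^5, C_1 ≅ Z^9, C_2 ≅ Z^6.

Boundary ∂_1: C_1 → C_0 maps an edge to its endpoints' difference, ∂[p,q] = q − p. For instance
  ∂QT = T − Q.
As a 5×9 matrix over Z this has rank 4, with invariant factors (1,1,1,1).

The boundary map ∂_2: C_2 → C_1 acts by ∂[p,q,r] = [q,r] − [p,r] + [p,q]. For instance
  ∂RST = ST − RT + RS,
  ∂PRT = RT − PT + PR.
This gives a 9×6 integer matrix of rank 5; reducing to Smith normal form yields diagonal entries (1,1,1,1,1).

From H_k ≅ ker(∂_k) / im(∂_{k+1}) we obtain:

  H_0: rank C_0 − rank ∂_1 = 5 − 4 = 1, and the invariant factors of ∂_1 are all 1, so H_0 ≅ Z.
  H_1: rank ker ∂_1 − rank ∂_2 = (9 − 4) − 5 = 0, and the invariant factors of ∂_2 are all 1, so H_1 ≅ 0.
  H_2: rank ker ∂_2 − rank ∂_3 = (6 − 5) − 0 = 1, and there is no ∂_3, so H_2 ≅ Z.

As a check, the Euler characteristic is 5 − 9 + 6 = 2, which agrees with 1 − 0 + 1 = 2.

H_0 = Z,  H_1 = 0,  H_2 = Z.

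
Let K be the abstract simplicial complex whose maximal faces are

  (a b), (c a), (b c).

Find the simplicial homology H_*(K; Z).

Order the vertices as a < b < c. Listing each simplex with vertices in this order, K has dimension 1 with simplices:

  0-simplices (3): a, b, c
  1-simplices (3): ab, ac, bc

Hence C_0 ≅ Z^3, C_1 ≅ Z^3.

The boundary map ∂_1: C_1 → C_0 maps an edge to its endpoints' difference, ∂[p,q] = q − p.
The 3×3 boundary matrix has rank 2 and Smith normal form diag(1,1).

Reading off H_k = ker ∂_k / im ∂_{k+1}:

  H_0: rank C_0 − rank ∂_1 = 3 − 2 = 1, and the invariant factors of ∂_1 are all 1, so H_0 = Z.
  H_1: rank ker ∂_1 − rank ∂_2 = (3 − 2) − 0 = 1, and there is no ∂_2, so H_1 = Z.

As a check, the Euler characteristic is 3 − 3 = 0, which agrees with 1 − 1 = 0.

H_0 = Z,  H_1 = Z.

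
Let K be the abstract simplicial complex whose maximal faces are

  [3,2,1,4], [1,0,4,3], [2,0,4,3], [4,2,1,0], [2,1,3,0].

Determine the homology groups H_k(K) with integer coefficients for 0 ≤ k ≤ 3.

Take the total order 0 < 1 < 2 < 3 < 4 on the vertex set. Then K (dimension 3) consists of the simplices:

  0-simplices (5): [0], [1], [2], [3], [4]
  1-simplices (10): [0,1], [0,2], [0,3], [0,4], [1,2], [1,3], [1,4], [2,3], [2,4], [3,4]
  2-simplices (10): [0,1,2], [0,1,3], [0,1,4], [0,2,3], [0,2,4], [0,3,4], [1,2,3], [1,2,4], [1,3,4], [2,3,4]
  3-simplices (5): [0,1,2,3], [0,1,2,4], [0,1,3,4], [0,2,3,4], [1,2,3,4]

so the chain groups are C_0 ≅ Z^5, C_1 ≅ Z^10, C_2 ≅ Z^10, C_3 ≅ Z^5.

Boundary ∂_1: C_1 → C_0 maps an edge to its endpoints' difference, ∂[p,q] = q − p.
This gives a 5×10 integer matrix of rank 4; reducing to Smith normal form yields diagonal entries (1,1,1,1).

Boundary ∂_2: C_2 → C_1 sends each 2-simplex [p,q,r] to [q,r] − [p,r] + [p,q]. For instance
  ∂[0,2,4] = [2,4] − [0,4] + [0,2],
  ∂[0,1,2] = [1,2] − [0,2] + [0,1].
As a 10×10 matrix over Z this has rank 6, with invariant factors (1,1,1,1,1,1).

∂_3: C_3 → C_2 sends each 3-simplex σ to the alternating sum Σ_i (−1)^i (σ with its i-th vertex removed). For instance
  ∂[0,2,3,4] = [2,3,4] − [0,3,4] + [0,2,4] − [0,2,3],
  ∂[1,2,3,4] = [2,3,4] − [1,3,4] + [1,2,4] − [1,2,3].
As a 10×5 matrix over Z this has rank 4, with invariant factors (1,1,1,1).

From H_k ≅ ker(∂_k) / im(∂_{k+1}) we obtain:

  H_0: rank C_0 − rank ∂_1 = 5 − 4 = 1, and the invariant factors of ∂_1 are all 1, so H_0 = Z.
  H_1: rank ker ∂_1 − rank ∂_2 = (10 − 4) − 6 = 0, and the invariant factors of ∂_2 are all 1, so H_1 = 0.
  H_2: rank ker ∂_2 − rank ∂_3 = (10 − 6) − 4 = 0, and the invariant factors of ∂_3 are all 1, so H_2 = 0.
  H_3: rank ker ∂_3 − rank ∂_4 = (5 − 4) − 0 = 1, and there is no ∂_4, so H_3 = Z.

As a check, the Euler characteristic is 5 − 10 + 10 − 5 = 0, which agrees with 1 − 0 + 0 − 1 = 0.

H_0 ≅ Z,  H_1 = 0,  H_2 = 0,  H_3 ≅ Z.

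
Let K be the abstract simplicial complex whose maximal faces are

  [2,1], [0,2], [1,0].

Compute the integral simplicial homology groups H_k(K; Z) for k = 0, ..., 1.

H_0 = Z,  H_1 = Z.

K has 3 vertices, 3 edges.
rank ∂_0 = 0, rank ∂_1 = 2 ⇒ b_0 = 3 − 0 − 2 = 1; all invariant factors of ∂_1 are 1 so no torsion. So H_0 = Z.
rank ∂_1 = 2, rank ∂_2 = 0 ⇒ b_1 = 3 − 2 − 0 = 1. So H_1 = Z.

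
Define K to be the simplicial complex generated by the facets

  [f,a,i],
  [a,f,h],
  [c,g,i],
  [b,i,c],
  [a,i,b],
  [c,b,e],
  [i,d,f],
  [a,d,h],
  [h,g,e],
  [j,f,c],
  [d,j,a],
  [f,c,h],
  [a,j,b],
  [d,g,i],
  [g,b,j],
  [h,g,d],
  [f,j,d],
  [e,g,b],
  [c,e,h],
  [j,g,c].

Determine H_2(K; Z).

K has 10 vertices, 30 edges, 20 triangles.
rank ∂_2 = 20, rank ∂_3 = 0 ⇒ b_2 = 20 − 20 − 0 = 0. So H_2 ≅ 0.

H_2 = 0.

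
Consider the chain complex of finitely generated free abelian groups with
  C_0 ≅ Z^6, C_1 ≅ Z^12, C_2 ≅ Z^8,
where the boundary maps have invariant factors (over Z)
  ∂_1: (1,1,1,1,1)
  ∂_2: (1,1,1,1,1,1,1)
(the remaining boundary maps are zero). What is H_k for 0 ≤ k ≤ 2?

H_0 ≅ Z,  H_1 = 0,  H_2 ≅ Z.

H_0: b_0 = 6 − 0 − 5 = 1; torsion from ∂_1 factors > 1: none. So H_0 ≅ Z.
H_1: b_1 = 12 − 5 − 7 = 0; torsion from ∂_2 factors > 1: none. So H_1 ≅ 0.
H_2: b_2 = 8 − 7 − 0 = 1; torsion from ∂_3 factors > 1: none. So H_2 ≅ Z.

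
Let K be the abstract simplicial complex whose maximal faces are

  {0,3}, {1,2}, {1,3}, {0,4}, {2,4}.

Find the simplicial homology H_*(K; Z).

We work with the vertex ordering 0 < 1 < 2 < 3 < 4. The simplices of K, each written with vertices in increasing order, are:

  0-simplices (5): [0], [1], [2], [3], [4]
  1-simplices (5): [0,3], [0,4], [1,2], [1,3], [2,4]

so the chain groups are C_0 ≅ Z^5, C_1 ≅ Z^5.

∂_1: C_1 → C_0 is given by ∂[p,q] = [q] − [p]. For instance
  ∂[1,3] = [3] − [1].
This gives a 5×5 integer matrix of rank 4; reducing to Smith normal form yields diagonal entries (1,1,1,1).

Computing H_k = (kernel of ∂_k) / (image of ∂_{k+1}):

  H_0: rank C_0 − rank ∂_1 = 5 − 4 = 1, and the invariant factors of ∂_1 are all 1, so H_0 ≅ Z.
  H_1: rank ker ∂_1 − rank ∂_2 = (5 − 4) − 0 = 1, and there is no ∂_2, so H_1 ≅ Z.

H_0 = Z,  H_1 = Z.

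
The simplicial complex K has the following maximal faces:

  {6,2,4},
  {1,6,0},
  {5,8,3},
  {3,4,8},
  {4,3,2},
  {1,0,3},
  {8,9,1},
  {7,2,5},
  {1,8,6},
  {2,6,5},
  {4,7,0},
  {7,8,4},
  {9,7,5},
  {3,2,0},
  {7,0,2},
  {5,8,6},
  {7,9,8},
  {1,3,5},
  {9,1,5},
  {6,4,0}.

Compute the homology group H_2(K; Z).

H_2 ≅ 0.

K has 10 vertices, 30 edges, 20 triangles.
rank ∂_2 = 20, rank ∂_3 = 0 ⇒ b_2 = 20 − 20 − 0 = 0. So H_2 = 0.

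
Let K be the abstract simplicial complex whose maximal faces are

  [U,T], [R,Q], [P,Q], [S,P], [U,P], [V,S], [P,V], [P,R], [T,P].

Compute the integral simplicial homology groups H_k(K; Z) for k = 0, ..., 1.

K has 7 vertices, 9 edges.
rank ∂_0 = 0, rank ∂_1 = 6 ⇒ b_0 = 7 − 0 − 6 = 1; all invariant factors of ∂_1 are 1 so no torsion. So H_0 = Z.
rank ∂_1 = 6, rank ∂_2 = 0 ⇒ b_1 = 9 − 6 − 0 = 3. So H_1 = Z^3.

H_0 = Z,  H_1 = Z^3.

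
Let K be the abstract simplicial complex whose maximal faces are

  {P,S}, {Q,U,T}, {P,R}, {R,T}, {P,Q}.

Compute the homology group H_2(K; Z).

H_2 = 0.

Order the vertices as P < Q < R < S < T < U. Listing each simplex with vertices in this order, K has dimension 2 with simplices:

  0-simplices (6): P, Q, R, S, T, U
  1-simplices (7): PQ, PR, PS, QT, QU, RT, TU
  2-simplices (1): QTU

Hence C_0 ≅ Z^6, C_1 ≅ Z^7, C_2 ≅ Z^1.

The boundary map ∂_1: C_1 → C_0 maps an edge to its endpoints' difference, ∂[p,q] = q − p. For instance
  ∂TU = U − T.
As a 6×7 matrix over Z this has rank 5, with invariant factors (1,1,1,1,1).

∂_2: C_2 → C_1 maps a triangle to the signed sum of its edges. For instance
  ∂QTU = TU − QU + QT.
As a 7×1 matrix over Z this has rank 1, with invariant factors (1).

Reading off H_k = ker ∂_k / im ∂_{k+1}:

  H_2: rank ker ∂_2 − rank ∂_3 = (1 − 1) − 0 = 0, and there is no ∂_3, so H_2 ≅ 0.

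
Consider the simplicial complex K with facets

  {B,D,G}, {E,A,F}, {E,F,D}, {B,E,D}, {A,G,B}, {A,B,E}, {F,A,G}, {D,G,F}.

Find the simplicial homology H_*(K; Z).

Order the vertices as A < B < D < E < F < G. Listing each simplex with vertices in this order, K has dimension 2 with simplices:

  0-simplices (6): A, B, D, E, F, G
  1-simplices (12): AB, AE, AF, AG, BD, BE, BG, DE, DF, DG, EF, FG
  2-simplices (8): ABE, ABG, AEF, AFG, BDE, BDG, DEF, DFG

so the chain groups are C_0 ≅ Z^6, C_1 ≅ Z^12, C_2 ≅ Z^8.

The boundary map ∂_1: C_1 → C_0 maps an edge to its endpoints' difference, ∂[p,q] = q − p. For instance
  ∂BD = D − B.
The resulting 6×12 matrix has rank 5, and its Smith normal form has invariant factors (1,1,1,1,1).

∂_2: C_2 → C_1 maps a triangle to the signed sum of its edges. For instance
  ∂ABG = BG − AG + AB,
  ∂BDG = DG − BG + BD.
The 12×8 boundary matrix has rank 7 and Smith normal form diag(1,1,1,1,1,1,1).

Reading off H_k = ker ∂_k / im ∂_{k+1}:

  H_0: rank C_0 − rank ∂_1 = 6 − 5 = 1, and the invariant factors of ∂_1 are all 1, so H_0 = Z.
  H_1: rank ker ∂_1 − rank ∂_2 = (12 − 5) − 7 = 0, and the invariant factors of ∂_2 are all 1, so H_1 = 0.
  H_2: rank ker ∂_2 − rank ∂_3 = (8 − 7) − 0 = 1, and there is no ∂_3, so H_2 = Z.

(K is a triangulation of the 2-sphere S^2.)

H_0 = Z,  H_1 = 0,  H_2 = Z.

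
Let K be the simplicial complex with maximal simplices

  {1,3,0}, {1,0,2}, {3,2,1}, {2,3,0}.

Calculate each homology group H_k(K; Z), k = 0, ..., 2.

Order the vertices as 0 < 1 < 2 < 3. Listing each simplex with vertices in this order, K has dimension 2 with simplices:

  0-simplices (4): [0], [1], [2], [3]
  1-simplices (6): [0,1], [0,2], [0,3], [1,2], [1,3], [2,3]
  2-simplices (4): [0,1,2], [0,1,3], [0,2,3], [1,2,3]

Hence C_0 ≅ Z^4, C_1 ≅ Z^6, C_2 ≅ Z^4.

Boundary ∂_1: C_1 → C_0 sends each edge [p,q] (with p < q) to q − p. For instance
  ∂[1,2] = [2] − [1].
The resulting 4×6 matrix has rank 3, and its Smith normal form has invariant factors (1,1,1).

Boundary ∂_2: C_2 → C_1 acts by ∂[p,q,r] = [q,r] − [p,r] + [p,q]. For instance
  ∂[0,2,3] = [2,3] − [0,3] + [0,2],
  ∂[1,2,3] = [2,3] − [1,3] + [1,2].
As a 6×4 matrix over Z this has rank 3, with invariant factors (1,1,1).

Computing H_k = (kernel of ∂_k) / (image of ∂_{k+1}):

  H_0: rank C_0 − rank ∂_1 = 4 − 3 = 1, and the invariant factors of ∂_1 are all 1, so H_0 ≅ Z.
  H_1: rank ker ∂_1 − rank ∂_2 = (6 − 3) − 3 = 0, and the invariant factors of ∂_2 are all 1, so H_1 ≅ 0.
  H_2: rank ker ∂_2 − rank ∂_3 = (4 − 3) − 0 = 1, and there is no ∂_3, so H_2 ≅ Z.

H_0 ≅ Z,  H_1 = 0,  H_2 ≅ Z.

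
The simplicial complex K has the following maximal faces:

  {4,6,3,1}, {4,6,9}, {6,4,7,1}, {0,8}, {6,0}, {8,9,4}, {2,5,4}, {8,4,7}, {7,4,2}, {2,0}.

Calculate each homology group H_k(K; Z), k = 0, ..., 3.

H_0 = Z,  H_1 = Z^2,  H_2 = 0,  H_3 = 0.

K has 10 vertices, 21 edges, 12 triangles, 2 3-simplices.
rank ∂_0 = 0, rank ∂_1 = 9 ⇒ b_0 = 10 − 0 − 9 = 1; all invariant factors of ∂_1 are 1 so no torsion. So H_0 ≅ Z.
rank ∂_1 = 9, rank ∂_2 = 10 ⇒ b_1 = 21 − 9 − 10 = 2; all invariant factors of ∂_2 are 1 so no torsion. So H_1 ≅ Z^2.
rank ∂_2 = 10, rank ∂_3 = 2 ⇒ b_2 = 12 − 10 − 2 = 0; all invariant factors of ∂_3 are 1 so no torsion. So H_2 ≅ 0.
rank ∂_3 = 2, rank ∂_4 = 0 ⇒ b_3 = 2 − 2 − 0 = 0. So H_3 ≅ 0.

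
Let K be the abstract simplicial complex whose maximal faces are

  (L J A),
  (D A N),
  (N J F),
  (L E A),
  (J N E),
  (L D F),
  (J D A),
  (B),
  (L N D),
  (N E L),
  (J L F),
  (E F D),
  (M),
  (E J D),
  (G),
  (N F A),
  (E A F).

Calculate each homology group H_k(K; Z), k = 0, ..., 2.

H_0 ≅ Z^4,  H_1 ≅ Z^2,  H_2 ≅ Z.

We work with the vertex ordering A < B < D < E < F < G < J < L < M < N. The simplices of K, each written with vertices in increasing order, are:

  0-simplices (10): A, B, D, E, F, G, J, L, M, N
  1-simplices (21): AD, AE, AF, AJ, AL, AN, DE, DF, DJ, DL, DN, EF, EJ, EL, EN, FJ, FL, FN, JL, JN, LN
  2-simplices (14): ADJ, ADN, AEF, AEL, AFN, AJL, DEF, DEJ, DFL, DLN, EJN, ELN, FJL, FJN

so the chain groups are C_0 ≅ Z^10, C_1 ≅ Z^21, C_2 ≅ Z^14.

∂_1: C_1 → C_0 sends each edge [p,q] (with p < q) to q − p. For instance
  ∂FN = N − F.
The resulting 10×21 matrix has rank 6, and its Smith normal form has invariant factors (1,1,1,1,1,1).

∂_2: C_2 → C_1 sends each 2-simplex [p,q,r] to [q,r] − [p,r] + [p,q]. For instance
  ∂DEF = EF − DF + DE,
  ∂ELN = LN − EN + EL.
The resulting 21×14 matrix has rank 13, and its Smith normal form has invariant factors (1,1,1,1,1,1,1,1,1,1,1,1,1).

From H_k ≅ ker(∂_k) / im(∂_{k+1}) we obtain:

  H_0: rank C_0 − rank ∂_1 = 10 − 6 = 4, and the invariant factors of ∂_1 are all 1, so H_0 = Z^4.
  H_1: rank ker ∂_1 − rank ∂_2 = (21 − 6) − 13 = 2, and the invariant factors of ∂_2 are all 1, so H_1 = Z^2.
  H_2: rank ker ∂_2 − rank ∂_3 = (14 − 13) − 0 = 1, and there is no ∂_3, so H_2 = Z.

As a check, the Euler characteristic is 10 − 21 + 14 = 3, which agrees with 4 − 2 + 1 = 3.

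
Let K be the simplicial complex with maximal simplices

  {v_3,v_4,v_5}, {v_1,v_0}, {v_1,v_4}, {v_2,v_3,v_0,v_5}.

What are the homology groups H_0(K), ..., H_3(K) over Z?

We work with the vertex ordering v_0 < v_1 < v_2 < v_3 < v_4 < v_5. The simplices of K, each written with vertices in increasing order, are:

  0-simplices (6): [v_0], [v_1], [v_2], [v_3], [v_4], [v_5]
  1-simplices (10): [v_0,v_1], [v_0,v_2], [v_0,v_3], [v_0,v_5], [v_1,v_4], [v_2,v_3], [v_2,v_5], [v_3,v_4], [v_3,v_5], [v_4,v_5]
  2-simplices (5): [v_0,v_2,v_3], [v_0,v_2,v_5], [v_0,v_3,v_5], [v_2,v_3,v_5], [v_3,v_4,v_5]
  3-simplices (1): [v_0,v_2,v_3,v_5]

giving chain groups C_0 ≅ Z^6, C_1 ≅ Z^10, C_2 ≅ Z^5, C_3 ≅ Z^1.

∂_1: C_1 → C_0 is given by ∂[p,q] = [q] − [p].
The resulting 6×10 matrix has rank 5, and its Smith normal form has invariant factors (1,1,1,1,1).

Boundary ∂_2: C_2 → C_1 sends each 2-simplex [p,q,r] to [q,r] − [p,r] + [p,q]. For instance
  ∂[v_0,v_3,v_5] = [v_3,v_5] − [v_0,v_5] + [v_0,v_3],
  ∂[v_3,v_4,v_5] = [v_4,v_5] − [v_3,v_5] + [v_3,v_4].
As a 10×5 matrix over Z this has rank 4, with invariant factors (1,1,1,1).

∂_3: C_3 → C_2 sends each 3-simplex σ to the alternating sum Σ_i (−1)^i (σ with its i-th vertex removed). For instance
  ∂[v_0,v_2,v_3,v_5] = [v_2,v_3,v_5] − [v_0,v_3,v_5] + [v_0,v_2,v_5] − [v_0,v_2,v_3].
The 5×1 boundary matrix has rank 1 and Smith normal form diag(1).

From H_k ≅ ker(∂_k) / im(∂_{k+1}) we obtain:

  H_0: rank C_0 − rank ∂_1 = 6 − 5 = 1, and the invariant factors of ∂_1 are all 1, so H_0 ≅ Z.
  H_1: rank ker ∂_1 − rank ∂_2 = (10 − 5) − 4 = 1, and the invariant factors of ∂_2 are all 1, so H_1 ≅ Z.
  H_2: rank ker ∂_2 − rank ∂_3 = (5 − 4) − 1 = 0, and the invariant factors of ∂_3 are all 1, so H_2 ≅ 0.
  H_3: rank ker ∂_3 − rank ∂_4 = (1 − 1) − 0 = 0, and there is no ∂_4, so H_3 ≅ 0.

H_0 = Z,  H_1 = Z,  H_2 = 0,  H_3 = 0.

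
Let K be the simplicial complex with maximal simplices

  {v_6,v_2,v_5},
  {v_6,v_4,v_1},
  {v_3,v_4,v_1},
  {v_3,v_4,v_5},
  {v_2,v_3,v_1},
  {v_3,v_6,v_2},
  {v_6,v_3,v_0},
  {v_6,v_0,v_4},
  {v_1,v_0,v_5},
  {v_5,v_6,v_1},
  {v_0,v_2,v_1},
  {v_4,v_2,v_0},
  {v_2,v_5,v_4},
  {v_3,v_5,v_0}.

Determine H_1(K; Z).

H_1 ≅ Z^2.

Fix the vertex order v_0 < v_1 < v_2 < v_3 < v_4 < v_5 < v_6 and write every simplex with vertices in increasing order. Then dim K = 2 and the simplices of K are:

  0-simplices (7): [v_0], [v_1], [v_2], [v_3], [v_4], [v_5], [v_6]
  1-simplices (21): (21 of them)
  2-simplices (14): (14 of them)

giving chain groups C_0 ≅ Z^7, C_1 ≅ Z^21, C_2 ≅ Z^14.

∂_1: C_1 → C_0 is given by ∂[p,q] = [q] − [p]. For instance
  ∂[v_1,v_3] = [v_3] − [v_1].
This gives a 7×21 integer matrix of rank 6; reducing to Smith normal form yields diagonal entries (1,1,1,1,1,1).

∂_2: C_2 → C_1 acts by ∂[p,q,r] = [q,r] − [p,r] + [p,q]. For instance
  ∂[v_0,v_4,v_6] = [v_4,v_6] − [v_0,v_6] + [v_0,v_4],
  ∂[v_2,v_5,v_6] = [v_5,v_6] − [v_2,v_6] + [v_2,v_5].
The resulting 21×14 matrix has rank 13, and its Smith normal form has invariant factors (1,1,1,1,1,1,1,1,1,1,1,1,1).

Reading off H_k = ker ∂_k / im ∂_{k+1}:

  H_1: rank ker ∂_1 − rank ∂_2 = (21 − 6) − 13 = 2, and the invariant factors of ∂_2 are all 1, so H_1 ≅ Z^2.

(K is a triangulation of the torus T^2.)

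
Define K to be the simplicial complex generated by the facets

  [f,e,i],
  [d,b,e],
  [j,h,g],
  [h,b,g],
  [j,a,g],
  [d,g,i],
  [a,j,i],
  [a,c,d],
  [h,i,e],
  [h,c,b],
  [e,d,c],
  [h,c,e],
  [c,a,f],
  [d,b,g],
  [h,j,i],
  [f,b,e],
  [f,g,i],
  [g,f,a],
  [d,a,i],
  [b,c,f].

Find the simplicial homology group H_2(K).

H_2 ≅ 0.

Take the total order a < b < c < d < e < f < g < h < i < j on the vertex set. Then K (dimension 2) consists of the simplices:

  0-simplices (10): a, b, c, d, e, f, g, h, i, j
  1-simplices (30): ac, ad, af, ag, ai, aj, bc, bd, be, bf, bg, bh, cd, ce, cf, ch, de, dg, di, ef, eh, ei, fg, fi, gh, gi, gj, hi, hj, ij
  2-simplices (20): acd, acf, adi, afg, agj, aij, bcf, bch, bde, bdg, bef, bgh, cde, ceh, dgi, efi, ehi, fgi, ghj, hij

so the chain groups are C_0 ≅ Z^10, C_1 ≅ Z^30, C_2 ≅ Z^20.

The boundary map ∂_1: C_1 → C_0 sends each edge [p,q] (with p < q) to q − p.
As a 10×30 matrix over Z this has rank 9, with invariant factors (1,1,1,1,1,1,1,1,1).

Boundary ∂_2: C_2 → C_1 maps a triangle to the signed sum of its edges. For instance
  ∂dgi = gi − di + dg,
  ∂bdg = dg − bg + bd.
As a 30×20 matrix over Z this has rank 20, with invariant factors (1,1,1,1,1,1,1,1,1,1,1,1,1,1,1,1,1,1,1,2).

From H_k ≅ ker(∂_k) / im(∂_{k+1}) we obtain:

  H_2: rank ker ∂_2 − rank ∂_3 = (20 − 20) − 0 = 0, and there is no ∂_3, so H_2 = 0.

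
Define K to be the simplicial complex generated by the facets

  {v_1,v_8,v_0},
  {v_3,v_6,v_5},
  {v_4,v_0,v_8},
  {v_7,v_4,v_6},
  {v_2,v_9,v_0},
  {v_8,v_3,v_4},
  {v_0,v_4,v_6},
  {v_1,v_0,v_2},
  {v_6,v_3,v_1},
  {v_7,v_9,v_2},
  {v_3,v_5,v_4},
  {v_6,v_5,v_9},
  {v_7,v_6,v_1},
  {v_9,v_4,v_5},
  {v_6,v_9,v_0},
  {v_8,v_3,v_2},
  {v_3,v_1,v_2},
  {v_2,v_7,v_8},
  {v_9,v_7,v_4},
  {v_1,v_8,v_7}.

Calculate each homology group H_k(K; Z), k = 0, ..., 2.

H_0 ≅ Z,  H_1 ≅ Z ⊕ Z/2,  H_2 = 0.

Fix the vertex order v_0 < v_1 < v_2 < v_3 < v_4 < v_5 < v_6 < v_7 < v_8 < v_9 and write every simplex with vertices in increasing order. Then dim K = 2 and the simplices of K are:

  0-simplices (10): [v_0], [v_1], [v_2], [v_3], [v_4], [v_5], [v_6], [v_7], [v_8], [v_9]
  1-simplices (30): (30 of them)
  2-simplices (20): (20 of them)

so the chain groups are C_0 ≅ Z^10, C_1 ≅ Z^30, C_2 ≅ Z^20.

∂_1: C_1 → C_0 sends each edge [p,q] (with p < q) to q − p. For instance
  ∂[v_2,v_7] = [v_7] − [v_2].
This gives a 10×30 integer matrix of rank 9; reducing to Smith normal form yields diagonal entries (1,1,1,1,1,1,1,1,1).

Boundary ∂_2: C_2 → C_1 acts by ∂[p,q,r] = [q,r] − [p,r] + [p,q]. For instance
  ∂[v_0,v_2,v_9] = [v_2,v_9] − [v_0,v_9] + [v_0,v_2],
  ∂[v_1,v_6,v_7] = [v_6,v_7] − [v_1,v_7] + [v_1,v_6].
The resulting 30×20 matrix has rank 20, and its Smith normal form has invariant factors (1,1,1,1,1,1,1,1,1,1,1,1,1,1,1,1,1,1,1,2).

Now H_k = ker ∂_k / im ∂_{k+1}, so:

  H_0: rank C_0 − rank ∂_1 = 10 − 9 = 1, and the invariant factors of ∂_1 are all 1, so H_0 = Z.
  H_1: rank ker ∂_1 − rank ∂_2 = (30 − 9) − 20 = 1, and ∂_2 has invariant factor 2 > 1, so H_1 = Z ⊕ Z/2.
  H_2: rank ker ∂_2 − rank ∂_3 = (20 − 20) − 0 = 0, and there is no ∂_3, so H_2 = 0.

(K is a triangulation of the Klein bottle.)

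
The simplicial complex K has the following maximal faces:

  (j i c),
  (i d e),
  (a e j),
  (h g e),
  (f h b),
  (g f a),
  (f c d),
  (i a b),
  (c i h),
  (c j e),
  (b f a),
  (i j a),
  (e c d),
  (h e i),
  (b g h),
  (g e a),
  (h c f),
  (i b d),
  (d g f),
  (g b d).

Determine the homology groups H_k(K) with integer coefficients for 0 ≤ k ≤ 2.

H_0 ≅ Z,  H_1 ≅ Z ⊕ Z/2,  H_2 = 0.

Fix the vertex order a < b < c < d < e < f < g < h < i < j and write every simplex with vertices in increasing order. Then dim K = 2 and the simplices of K are:

  0-simplices (10): a, b, c, d, e, f, g, h, i, j
  1-simplices (30): ab, ae, af, ag, ai, aj, bd, bf, bg, bh, bi, cd, ce, cf, ch, ci, cj, de, df, dg, di, eg, eh, ei, ej, fg, fh, gh, hi, ij
  2-simplices (20): abf, abi, aeg, aej, afg, aij, bdg, bdi, bfh, bgh, cde, cdf, cej, cfh, chi, cij, dei, dfg, egh, ehi

Hence C_0 ≅ Z^10, C_1 ≅ Z^30, C_2 ≅ Z^20.

Boundary ∂_1: C_1 → C_0 sends each edge [p,q] (with p < q) to q − p.
As a 10×30 matrix over Z this has rank 9, with invariant factors (1,1,1,1,1,1,1,1,1).

∂_2: C_2 → C_1 maps a triangle to the signed sum of its edges. For instance
  ∂chi = hi − ci + ch,
  ∂abi = bi − ai + ab.
This gives a 30×20 integer matrix of rank 20; reducing to Smith normal form yields diagonal entries (1,1,1,1,1,1,1,1,1,1,1,1,1,1,1,1,1,1,1,2).

Now H_k = ker ∂_k / im ∂_{k+1}, so:

  H_0: rank C_0 − rank ∂_1 = 10 − 9 = 1, and the invariant factors of ∂_1 are all 1, so H_0 = Z.
  H_1: rank ker ∂_1 − rank ∂_2 = (30 − 9) − 20 = 1, and ∂_2 has invariant factor 2 > 1, so H_1 = Z ⊕ Z/2.
  H_2: rank ker ∂_2 − rank ∂_3 = (20 − 20) − 0 = 0, and there is no ∂_3, so H_2 = 0.

As a check, the Euler characteristic is 10 − 30 + 20 = 0, which agrees with 1 − 1 + 0 = 0.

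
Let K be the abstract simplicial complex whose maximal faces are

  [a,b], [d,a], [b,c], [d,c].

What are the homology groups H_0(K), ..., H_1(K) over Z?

H_0 = Z,  H_1 = Z.

Order the vertices as a < b < c < d. Listing each simplex with vertices in this order, K has dimension 1 with simplices:

  0-simplices (4): a, b, c, d
  1-simplices (4): ab, ad, bc, cd

giving chain groups C_0 ≅ Z^4, C_1 ≅ Z^4.

∂_1: C_1 → C_0 is given by ∂[p,q] = [q] − [p]. For instance
  ∂cd = d − c.
As a 4×4 matrix over Z this has rank 3, with invariant factors (1,1,1).

From H_k ≅ ker(∂_k) / im(∂_{k+1}) we obtain:

  H_0: rank C_0 − rank ∂_1 = 4 − 3 = 1, and the invariant factors of ∂_1 are all 1, so H_0 ≅ Z.
  H_1: rank ker ∂_1 − rank ∂_2 = (4 − 3) − 0 = 1, and there is no ∂_2, so H_1 ≅ Z.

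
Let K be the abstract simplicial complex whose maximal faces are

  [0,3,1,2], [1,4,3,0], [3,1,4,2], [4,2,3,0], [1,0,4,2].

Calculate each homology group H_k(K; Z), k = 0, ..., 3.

H_0 ≅ Z,  H_1 = 0,  H_2 = 0,  H_3 ≅ Z.

We work with the vertex ordering 0 < 1 < 2 < 3 < 4. The simplices of K, each written with vertices in increasing order, are:

  0-simplices (5): [0], [1], [2], [3], [4]
  1-simplices (10): [0,1], [0,2], [0,3], [0,4], [1,2], [1,3], [1,4], [2,3], [2,4], [3,4]
  2-simplices (10): [0,1,2], [0,1,3], [0,1,4], [0,2,3], [0,2,4], [0,3,4], [1,2,3], [1,2,4], [1,3,4], [2,3,4]
  3-simplices (5): [0,1,2,3], [0,1,2,4], [0,1,3,4], [0,2,3,4], [1,2,3,4]

Hence C_0 ≅ Z^5, C_1 ≅ Z^10, C_2 ≅ Z^10, C_3 ≅ Z^5.

Boundary ∂_1: C_1 → C_0 sends each edge [p,q] (with p < q) to q − p.
This gives a 5×10 integer matrix of rank 4; reducing to Smith normal form yields diagonal entries (1,1,1,1).

∂_2: C_2 → C_1 sends each 2-simplex [p,q,r] to [q,r] − [p,r] + [p,q]. For instance
  ∂[0,2,3] = [2,3] − [0,3] + [0,2],
  ∂[0,2,4] = [2,4] − [0,4] + [0,2].
The resulting 10×10 matrix has rank 6, and its Smith normal form has invariant factors (1,1,1,1,1,1).

The boundary map ∂_3: C_3 → C_2 sends each 3-simplex σ to the alternating sum Σ_i (−1)^i (σ with its i-th vertex removed). For instance
  ∂[0,1,2,3] = [1,2,3] − [0,2,3] + [0,1,3] − [0,1,2],
  ∂[0,2,3,4] = [2,3,4] − [0,3,4] + [0,2,4] − [0,2,3].
The 10×5 boundary matrix has rank 4 and Smith normal form diag(1,1,1,1).

Now H_k = ker ∂_k / im ∂_{k+1}, so:

  H_0: rank C_0 − rank ∂_1 = 5 − 4 = 1, and the invariant factors of ∂_1 are all 1, so H_0 = Z.
  H_1: rank ker ∂_1 − rank ∂_2 = (10 − 4) − 6 = 0, and the invariant factors of ∂_2 are all 1, so H_1 = 0.
  H_2: rank ker ∂_2 − rank ∂_3 = (10 − 6) − 4 = 0, and the invariant factors of ∂_3 are all 1, so H_2 = 0.
  H_3: rank ker ∂_3 − rank ∂_4 = (5 − 4) − 0 = 1, and there is no ∂_4, so H_3 = Z.

(K is a triangulation of the 3-sphere S^3.)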